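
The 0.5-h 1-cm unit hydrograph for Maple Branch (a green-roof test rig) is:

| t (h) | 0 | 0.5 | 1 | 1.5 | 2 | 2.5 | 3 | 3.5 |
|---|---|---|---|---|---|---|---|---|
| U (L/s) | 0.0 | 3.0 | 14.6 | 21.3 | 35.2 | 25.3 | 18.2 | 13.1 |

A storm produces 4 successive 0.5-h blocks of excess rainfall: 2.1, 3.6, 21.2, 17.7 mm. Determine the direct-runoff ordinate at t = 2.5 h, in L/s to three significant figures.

Q ≈ 89.0 L/s

By discrete convolution, Q_j = Σ (P_i / 10 mm) · U_{j−i}.
At t = 2.5 h (j=5): Q = (2.1/10)·25.3 + (3.6/10)·35.2 + (21.2/10)·21.3 + (17.7/10)·14.6 = 89.0 L/s.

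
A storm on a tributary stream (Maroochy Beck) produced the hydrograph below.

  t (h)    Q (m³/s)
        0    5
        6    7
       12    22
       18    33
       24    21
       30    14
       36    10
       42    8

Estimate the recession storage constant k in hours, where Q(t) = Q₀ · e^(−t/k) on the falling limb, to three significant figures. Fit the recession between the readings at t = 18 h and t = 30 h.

On the falling limb, Q drops from 33 to 14 m³/s between t = 18 h and t = 30 h (Δt = 12 h).
k = −Δt / ln(Q₂/Q₁) = −12 / ln(14/33) = 14.0 h.

k ≈ 14.0 h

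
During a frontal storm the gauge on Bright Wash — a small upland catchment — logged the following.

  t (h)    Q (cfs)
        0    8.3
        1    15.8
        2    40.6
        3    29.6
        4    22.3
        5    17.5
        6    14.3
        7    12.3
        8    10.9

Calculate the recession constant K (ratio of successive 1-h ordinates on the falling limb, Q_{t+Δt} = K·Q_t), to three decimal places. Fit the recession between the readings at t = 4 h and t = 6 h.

K ≈ 0.801

Using the recession-limb readings at t = 4 h and t = 6 h: Q falls from 22.3 to 14.3 cfs over 2 intervals.
K = (Q₂/Q₁)^(1/2) = (14.3/22.3)^(1/2) = 0.801.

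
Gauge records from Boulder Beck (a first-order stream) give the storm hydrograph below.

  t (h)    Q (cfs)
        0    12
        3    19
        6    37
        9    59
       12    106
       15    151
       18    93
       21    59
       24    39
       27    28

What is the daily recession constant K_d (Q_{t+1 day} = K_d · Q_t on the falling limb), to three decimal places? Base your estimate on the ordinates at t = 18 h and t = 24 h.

K_d ≈ 0.031

Between t = 18 h and t = 24 h the flow falls from 93 to 39 cfs over 2×3 h = 6 h.
Per-interval ratio K = (39/93)^(1/2) = 0.6476; K_d = K^(24/3) = 0.031.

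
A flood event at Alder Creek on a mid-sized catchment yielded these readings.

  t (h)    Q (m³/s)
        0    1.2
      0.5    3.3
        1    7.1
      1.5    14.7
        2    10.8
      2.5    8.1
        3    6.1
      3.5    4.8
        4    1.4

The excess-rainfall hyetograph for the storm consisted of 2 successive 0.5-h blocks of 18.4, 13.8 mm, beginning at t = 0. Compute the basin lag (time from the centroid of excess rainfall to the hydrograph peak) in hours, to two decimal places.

t_L ≈ 1.04 h

Centroid of excess rainfall: t_c = Σ P_i·t̄_i / ΣP_i = 0.4643 h (block centres at 0.25, 0.75 h).
Hydrograph peak occurs at t = 1.5 h, so basin lag t_L = 1.5 − 0.4643 = 1.04 h.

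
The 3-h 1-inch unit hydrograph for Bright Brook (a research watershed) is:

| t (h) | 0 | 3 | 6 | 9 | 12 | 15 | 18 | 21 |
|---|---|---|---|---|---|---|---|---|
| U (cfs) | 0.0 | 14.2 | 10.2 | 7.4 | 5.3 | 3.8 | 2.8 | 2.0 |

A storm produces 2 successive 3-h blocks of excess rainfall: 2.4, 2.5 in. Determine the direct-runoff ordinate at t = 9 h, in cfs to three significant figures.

Q ≈ 43.3 cfs

By discrete convolution, Q_j = Σ (P_i / 1 in) · U_{j−i}.
At t = 9 h (j=3): Q = (2.4/1)·7.4 + (2.5/1)·10.2 = 43.3 cfs.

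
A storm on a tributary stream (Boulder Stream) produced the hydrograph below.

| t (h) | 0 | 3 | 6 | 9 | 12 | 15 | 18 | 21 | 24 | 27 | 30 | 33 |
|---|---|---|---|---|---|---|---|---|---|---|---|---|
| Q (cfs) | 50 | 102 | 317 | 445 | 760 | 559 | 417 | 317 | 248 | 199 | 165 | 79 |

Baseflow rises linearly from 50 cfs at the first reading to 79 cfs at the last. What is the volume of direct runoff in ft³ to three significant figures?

V ≈ 3.11 × 10^7 ft³

Direct-runoff ordinates (Q − Q_b): 0.00, 49.36, 261.73, 387.09, 699.45, 495.82, 351.18, 248.55, 176.91, 125.27, 88.64, 0.00 cfs.
ΣQ_DR = 2884 cfs.
With Δt = 3 h = 10800 s, V = ΣQ_DR · Δt = 2884 × 10800 = 3.11 × 10^7 ft³.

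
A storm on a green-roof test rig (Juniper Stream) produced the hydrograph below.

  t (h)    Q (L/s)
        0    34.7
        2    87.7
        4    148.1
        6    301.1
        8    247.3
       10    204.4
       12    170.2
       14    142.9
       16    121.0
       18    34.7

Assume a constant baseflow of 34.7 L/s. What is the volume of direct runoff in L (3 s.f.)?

Direct-runoff ordinates (Q − Q_b): 0.0, 53.0, 113.4, 266.4, 212.6, 169.7, 135.5, 108.2, 86.3, 0.0 L/s.
ΣQ_DR = 1145 L/s.
With Δt = 2 h = 7200 s, V = ΣQ_DR · Δt = 1145 × 7200 = 8.24 × 10^6 L.

V ≈ 8.24 × 10^6 L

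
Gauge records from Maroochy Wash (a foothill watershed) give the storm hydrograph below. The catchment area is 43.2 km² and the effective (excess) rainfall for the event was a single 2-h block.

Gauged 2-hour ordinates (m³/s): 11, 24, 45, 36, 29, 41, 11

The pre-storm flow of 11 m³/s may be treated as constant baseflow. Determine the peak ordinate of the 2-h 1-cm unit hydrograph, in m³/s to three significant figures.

U_p ≈ 17.0 m³/s

Direct runoff: 0.0, 13.0, 34.0, 25.0, 18.0, 30.0, 0.0 m³/s; ΣQ_DR = 120.0 m³/s, peak = 34.0 m³/s.
Runoff depth d = ΣQ_DR·Δt / A = 120.0 × 7200 / (43.2 km²) = 20.00 mm.
The 1-cm UH is the DRH scaled by (10 mm)/d, so U_p = 34.0 × 10/20.00 = 17.0 m³/s.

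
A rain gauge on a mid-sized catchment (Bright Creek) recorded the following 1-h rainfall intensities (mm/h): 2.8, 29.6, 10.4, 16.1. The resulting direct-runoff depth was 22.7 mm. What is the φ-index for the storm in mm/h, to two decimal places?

Only the 2 blocks with intensity above φ contribute runoff: 29.6, 16.1 mm/h.
Σ(I−φ)·Δt = d  ⇒  (29.6+16.1 − 2φ)·1 = 22.7
φ = (45.70 − 22.7/1) / 2 = 11.50 mm/h.

φ ≈ 11.50 mm/h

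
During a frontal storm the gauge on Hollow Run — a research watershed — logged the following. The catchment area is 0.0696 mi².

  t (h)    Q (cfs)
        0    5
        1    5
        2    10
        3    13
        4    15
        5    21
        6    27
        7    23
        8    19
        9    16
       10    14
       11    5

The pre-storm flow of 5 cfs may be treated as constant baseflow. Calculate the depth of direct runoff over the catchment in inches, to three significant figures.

Direct runoff: 0.0, 0.0, 5.0, 8.0, 10.0, 16.0, 22.0, 18.0, 14.0, 11.0, 9.0, 0.0 cfs; ΣQ_DR = 113.0 cfs.
V = ΣQ_DR · Δt = 113.0 × 3600 s = 4.068 × 10^5 ft³.
Over A = 0.0696 mi², depth = V / A = 2.52 in.

d ≈ 2.52 in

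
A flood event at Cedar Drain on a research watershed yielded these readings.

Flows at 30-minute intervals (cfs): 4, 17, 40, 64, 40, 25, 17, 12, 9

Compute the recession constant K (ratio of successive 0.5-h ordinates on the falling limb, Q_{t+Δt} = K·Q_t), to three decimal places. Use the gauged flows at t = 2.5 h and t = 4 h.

K ≈ 0.711

Using the recession-limb readings at t = 2.5 h and t = 4 h: Q falls from 25 to 9 cfs over 3 intervals.
K = (Q₂/Q₁)^(1/3) = (9/25)^(1/3) = 0.711.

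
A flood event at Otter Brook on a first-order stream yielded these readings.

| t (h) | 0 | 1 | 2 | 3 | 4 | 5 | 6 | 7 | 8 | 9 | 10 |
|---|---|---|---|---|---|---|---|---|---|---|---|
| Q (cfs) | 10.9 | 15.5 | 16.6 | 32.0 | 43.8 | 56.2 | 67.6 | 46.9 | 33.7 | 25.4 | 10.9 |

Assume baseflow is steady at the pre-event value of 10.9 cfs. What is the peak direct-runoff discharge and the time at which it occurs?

Subtracting baseflow gives direct-runoff ordinates: 0.0, 4.6, 5.7, 21.1, 32.9, 45.3, 56.7, 36.0, 22.8, 14.5, 0.0 cfs.
The maximum is 56.7 cfs, occurring at the reading for t = 6 h.

Q_p = 56.7 cfs at t = 6 h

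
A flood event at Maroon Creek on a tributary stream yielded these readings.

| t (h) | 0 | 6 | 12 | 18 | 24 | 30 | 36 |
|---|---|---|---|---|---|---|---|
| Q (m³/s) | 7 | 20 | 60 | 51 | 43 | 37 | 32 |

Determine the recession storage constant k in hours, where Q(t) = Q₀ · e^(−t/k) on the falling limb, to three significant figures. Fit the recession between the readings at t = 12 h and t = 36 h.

k ≈ 38.2 h

On the falling limb, Q drops from 60 to 32 m³/s between t = 12 h and t = 36 h (Δt = 24 h).
k = −Δt / ln(Q₂/Q₁) = −24 / ln(32/60) = 38.2 h.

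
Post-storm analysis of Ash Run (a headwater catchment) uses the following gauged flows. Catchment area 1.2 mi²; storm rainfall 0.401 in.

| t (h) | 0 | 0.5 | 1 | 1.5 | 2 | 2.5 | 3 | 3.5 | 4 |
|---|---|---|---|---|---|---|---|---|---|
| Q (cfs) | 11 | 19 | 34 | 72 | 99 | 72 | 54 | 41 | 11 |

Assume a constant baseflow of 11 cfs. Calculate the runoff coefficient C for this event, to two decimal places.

C ≈ 0.51

ΣQ_DR = 314.0 cfs; V = ΣQ_DR·Δt = 5.652 × 10^5 ft³.
Runoff depth d = V / A = 0.2027 in.
C = d / P = 0.2027 / 0.401 = 0.51.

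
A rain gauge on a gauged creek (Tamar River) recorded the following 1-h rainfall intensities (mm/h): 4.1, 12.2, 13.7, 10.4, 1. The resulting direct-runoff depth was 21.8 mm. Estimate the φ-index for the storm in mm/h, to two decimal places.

φ ≈ 4.83 mm/h

Only the 3 blocks with intensity above φ contribute runoff: 12.2, 13.7, 10.4 mm/h.
Σ(I−φ)·Δt = d  ⇒  (12.2+13.7+10.4 − 3φ)·1 = 21.8
φ = (36.30 − 21.8/1) / 3 = 4.83 mm/h.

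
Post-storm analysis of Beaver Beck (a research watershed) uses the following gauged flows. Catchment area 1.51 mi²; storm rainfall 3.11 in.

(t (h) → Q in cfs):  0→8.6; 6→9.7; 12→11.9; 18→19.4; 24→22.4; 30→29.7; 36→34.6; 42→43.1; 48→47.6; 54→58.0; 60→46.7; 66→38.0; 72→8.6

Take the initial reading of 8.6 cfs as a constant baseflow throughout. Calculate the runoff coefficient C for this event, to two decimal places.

ΣQ_DR = 266.5 cfs; V = ΣQ_DR·Δt = 5.756 × 10^6 ft³.
Runoff depth d = V / A = 1.641 in.
C = d / P = 1.641 / 3.11 = 0.53.

C ≈ 0.53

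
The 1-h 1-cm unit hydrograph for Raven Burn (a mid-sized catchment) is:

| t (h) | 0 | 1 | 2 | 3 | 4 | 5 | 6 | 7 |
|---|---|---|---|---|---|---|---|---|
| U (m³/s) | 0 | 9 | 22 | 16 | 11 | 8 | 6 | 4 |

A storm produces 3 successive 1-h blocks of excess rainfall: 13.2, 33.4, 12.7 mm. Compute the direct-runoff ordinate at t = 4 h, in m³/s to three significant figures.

Q ≈ 95.9 m³/s

By discrete convolution, Q_j = Σ (P_i / 10 mm) · U_{j−i}.
At t = 4 h (j=4): Q = (13.2/10)·11 + (33.4/10)·16 + (12.7/10)·22 = 95.9 m³/s.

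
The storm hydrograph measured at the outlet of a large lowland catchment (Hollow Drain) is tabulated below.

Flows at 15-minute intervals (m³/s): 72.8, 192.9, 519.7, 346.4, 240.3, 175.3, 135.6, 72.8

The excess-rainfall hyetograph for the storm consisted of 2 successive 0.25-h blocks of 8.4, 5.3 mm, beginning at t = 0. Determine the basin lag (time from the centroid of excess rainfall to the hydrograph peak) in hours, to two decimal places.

t_L ≈ 0.28 h

Centroid of excess rainfall: t_c = Σ P_i·t̄_i / ΣP_i = 0.2217 h (block centres at 0.125, 0.375 h).
Hydrograph peak occurs at t = 0.5 h, so basin lag t_L = 0.5 − 0.2217 = 0.28 h.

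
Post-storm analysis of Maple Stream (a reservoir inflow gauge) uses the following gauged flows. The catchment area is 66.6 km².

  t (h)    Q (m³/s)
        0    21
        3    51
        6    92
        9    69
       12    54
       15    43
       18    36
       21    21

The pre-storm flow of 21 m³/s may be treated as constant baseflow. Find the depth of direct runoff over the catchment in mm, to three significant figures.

Direct runoff: 0.0, 30.0, 71.0, 48.0, 33.0, 22.0, 15.0, 0.0 m³/s; ΣQ_DR = 219.0 m³/s.
V = ΣQ_DR · Δt = 219.0 × 10800 s = 2.365 × 10^6 m³.
Over A = 66.6 km², depth = V / A = 35.5 mm.

d ≈ 35.5 mm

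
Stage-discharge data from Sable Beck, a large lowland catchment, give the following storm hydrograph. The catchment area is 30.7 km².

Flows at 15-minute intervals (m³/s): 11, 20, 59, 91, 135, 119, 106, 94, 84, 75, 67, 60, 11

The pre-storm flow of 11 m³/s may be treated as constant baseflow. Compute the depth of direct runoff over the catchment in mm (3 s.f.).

d ≈ 23.1 mm

Direct runoff: 0.0, 9.0, 48.0, 80.0, 124.0, 108.0, 95.0, 83.0, 73.0, 64.0, 56.0, 49.0, 0.0 m³/s; ΣQ_DR = 789.0 m³/s.
V = ΣQ_DR · Δt = 789.0 × 900 s = 7.101 × 10^5 m³.
Over A = 30.7 km², depth = V / A = 23.1 mm.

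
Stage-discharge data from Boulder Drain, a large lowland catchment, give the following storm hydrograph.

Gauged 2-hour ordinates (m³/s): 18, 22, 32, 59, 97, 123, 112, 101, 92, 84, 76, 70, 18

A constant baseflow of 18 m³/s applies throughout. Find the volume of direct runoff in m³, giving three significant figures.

V ≈ 4.82 × 10^6 m³

Direct-runoff ordinates (Q − Q_b): 0.0, 4.0, 14.0, 41.0, 79.0, 105.0, 94.0, 83.0, 74.0, 66.0, 58.0, 52.0, 0.0 m³/s.
ΣQ_DR = 670.0 m³/s.
With Δt = 2 h = 7200 s, V = ΣQ_DR · Δt = 670.0 × 7200 = 4.82 × 10^6 m³.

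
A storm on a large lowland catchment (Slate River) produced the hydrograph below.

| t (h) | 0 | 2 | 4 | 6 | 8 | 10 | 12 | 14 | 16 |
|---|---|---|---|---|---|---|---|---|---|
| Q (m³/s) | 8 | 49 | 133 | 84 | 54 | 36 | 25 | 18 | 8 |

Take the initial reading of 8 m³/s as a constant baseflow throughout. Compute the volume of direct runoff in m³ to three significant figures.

V ≈ 2.47 × 10^6 m³

Direct-runoff ordinates (Q − Q_b): 0.0, 41.0, 125.0, 76.0, 46.0, 28.0, 17.0, 10.0, 0.0 m³/s.
ΣQ_DR = 343.0 m³/s.
With Δt = 2 h = 7200 s, V = ΣQ_DR · Δt = 343.0 × 7200 = 2.47 × 10^6 m³.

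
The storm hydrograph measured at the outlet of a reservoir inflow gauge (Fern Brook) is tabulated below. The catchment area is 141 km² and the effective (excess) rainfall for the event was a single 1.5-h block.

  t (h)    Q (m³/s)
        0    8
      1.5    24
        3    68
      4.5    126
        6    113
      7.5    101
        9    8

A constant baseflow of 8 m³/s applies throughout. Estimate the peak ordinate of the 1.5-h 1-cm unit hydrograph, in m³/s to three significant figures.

Direct runoff: 0.0, 16.0, 60.0, 118.0, 105.0, 93.0, 0.0 m³/s; ΣQ_DR = 392.0 m³/s, peak = 118.0 m³/s.
Runoff depth d = ΣQ_DR·Δt / A = 392.0 × 5400 / (141 km²) = 15.01 mm.
The 1-cm UH is the DRH scaled by (10 mm)/d, so U_p = 118.0 × 10/15.01 = 78.6 m³/s.

U_p ≈ 78.6 m³/s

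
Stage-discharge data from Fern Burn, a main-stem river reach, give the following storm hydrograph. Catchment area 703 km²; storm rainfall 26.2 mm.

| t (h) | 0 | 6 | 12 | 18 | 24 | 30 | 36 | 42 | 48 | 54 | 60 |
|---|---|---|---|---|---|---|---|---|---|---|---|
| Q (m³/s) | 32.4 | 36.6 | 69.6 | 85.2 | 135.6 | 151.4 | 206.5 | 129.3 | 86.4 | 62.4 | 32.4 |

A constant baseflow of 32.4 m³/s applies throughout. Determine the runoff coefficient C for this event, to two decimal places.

C ≈ 0.79

ΣQ_DR = 671.4 m³/s; V = ΣQ_DR·Δt = 1.450 × 10^7 m³.
Runoff depth d = V / A = 20.63 mm.
C = d / P = 20.63 / 26.2 = 0.79.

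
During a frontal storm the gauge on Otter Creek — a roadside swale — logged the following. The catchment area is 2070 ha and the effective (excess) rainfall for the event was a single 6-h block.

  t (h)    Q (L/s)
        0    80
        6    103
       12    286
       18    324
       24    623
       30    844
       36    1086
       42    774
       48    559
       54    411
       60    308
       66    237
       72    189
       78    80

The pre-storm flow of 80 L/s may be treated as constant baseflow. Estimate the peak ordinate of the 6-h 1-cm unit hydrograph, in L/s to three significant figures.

Direct runoff: 0.0, 23.0, 206.0, 244.0, 543.0, 764.0, 1006.0, 694.0, 479.0, 331.0, 228.0, 157.0, 109.0, 0.0 L/s; ΣQ_DR = 4784 L/s, peak = 1006.0 L/s.
Runoff depth d = ΣQ_DR·Δt / A = 4784 × 21600 / (2070 ha) = 4.992 mm.
The 1-cm UH is the DRH scaled by (10 mm)/d, so U_p = 1006.0 × 10/4.992 = 2020 L/s.

U_p ≈ 2020 L/s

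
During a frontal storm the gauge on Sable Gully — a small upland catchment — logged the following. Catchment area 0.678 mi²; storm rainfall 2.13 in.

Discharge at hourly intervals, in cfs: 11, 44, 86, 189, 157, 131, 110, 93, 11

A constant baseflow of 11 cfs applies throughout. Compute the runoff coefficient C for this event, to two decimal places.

C ≈ 0.79

ΣQ_DR = 733.0 cfs; V = ΣQ_DR·Δt = 2.639 × 10^6 ft³.
Runoff depth d = V / A = 1.675 in.
C = d / P = 1.675 / 2.13 = 0.79.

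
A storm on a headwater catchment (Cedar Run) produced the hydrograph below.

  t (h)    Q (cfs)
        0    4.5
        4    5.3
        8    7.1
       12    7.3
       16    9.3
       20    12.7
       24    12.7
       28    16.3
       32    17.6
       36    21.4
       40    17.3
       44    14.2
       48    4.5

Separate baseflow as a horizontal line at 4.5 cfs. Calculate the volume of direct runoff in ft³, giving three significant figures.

Direct-runoff ordinates (Q − Q_b): 0.0, 0.8, 2.6, 2.8, 4.8, 8.2, 8.2, 11.8, 13.1, 16.9, 12.8, 9.7, 0.0 cfs.
ΣQ_DR = 91.70 cfs.
With Δt = 4 h = 14400 s, V = ΣQ_DR · Δt = 91.70 × 14400 = 1.32 × 10^6 ft³.

V ≈ 1.32 × 10^6 ft³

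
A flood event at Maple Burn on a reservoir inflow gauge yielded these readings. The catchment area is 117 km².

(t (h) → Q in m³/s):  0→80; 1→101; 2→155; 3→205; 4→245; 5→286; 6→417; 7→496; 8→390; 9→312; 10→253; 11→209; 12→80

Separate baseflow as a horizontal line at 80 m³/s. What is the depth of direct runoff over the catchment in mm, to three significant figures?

d ≈ 67.4 mm

Direct runoff: 0.0, 21.0, 75.0, 125.0, 165.0, 206.0, 337.0, 416.0, 310.0, 232.0, 173.0, 129.0, 0.0 m³/s; ΣQ_DR = 2189 m³/s.
V = ΣQ_DR · Δt = 2189 × 3600 s = 7.880 × 10^6 m³.
Over A = 117 km², depth = V / A = 67.4 mm.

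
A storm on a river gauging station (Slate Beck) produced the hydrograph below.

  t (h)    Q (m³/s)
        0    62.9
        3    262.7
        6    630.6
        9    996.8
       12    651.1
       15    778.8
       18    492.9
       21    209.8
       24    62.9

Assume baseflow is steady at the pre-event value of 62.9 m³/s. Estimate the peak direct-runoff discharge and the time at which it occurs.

Subtracting baseflow gives direct-runoff ordinates: 0.0, 199.8, 567.7, 933.9, 588.2, 715.9, 430.0, 146.9, 0.0 m³/s.
The maximum is 933.9 m³/s, occurring at the reading for t = 9 h.

Q_p = 933.9 m³/s at t = 9 h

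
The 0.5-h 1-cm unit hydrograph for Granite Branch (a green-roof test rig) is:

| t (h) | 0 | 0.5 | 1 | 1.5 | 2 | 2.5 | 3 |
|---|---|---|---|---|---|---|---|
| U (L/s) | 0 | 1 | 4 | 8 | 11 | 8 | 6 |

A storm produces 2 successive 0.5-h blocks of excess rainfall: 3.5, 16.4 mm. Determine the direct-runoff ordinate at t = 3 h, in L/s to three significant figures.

By discrete convolution, Q_j = Σ (P_i / 10 mm) · U_{j−i}.
At t = 3 h (j=6): Q = (3.5/10)·6 + (16.4/10)·8 = 15.2 L/s.

Q ≈ 15.2 L/s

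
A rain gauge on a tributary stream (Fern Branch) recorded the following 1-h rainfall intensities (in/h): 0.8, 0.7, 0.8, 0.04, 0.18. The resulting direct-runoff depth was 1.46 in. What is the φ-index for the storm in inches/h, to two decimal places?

Only the 3 blocks with intensity above φ contribute runoff: 0.8, 0.7, 0.8 in/h.
Σ(I−φ)·Δt = d  ⇒  (0.8+0.7+0.8 − 3φ)·1 = 1.46
φ = (2.300 − 1.46/1) / 3 = 0.28 in/h.

φ ≈ 0.28 in/h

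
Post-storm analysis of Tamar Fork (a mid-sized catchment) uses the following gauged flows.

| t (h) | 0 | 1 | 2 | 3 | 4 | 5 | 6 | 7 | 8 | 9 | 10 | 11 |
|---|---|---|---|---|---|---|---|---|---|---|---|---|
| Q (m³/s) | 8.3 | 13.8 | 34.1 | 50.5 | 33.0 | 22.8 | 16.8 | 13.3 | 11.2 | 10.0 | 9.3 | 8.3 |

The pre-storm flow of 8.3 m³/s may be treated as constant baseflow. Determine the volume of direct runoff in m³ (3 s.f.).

Direct-runoff ordinates (Q − Q_b): 0.0, 5.5, 25.8, 42.2, 24.7, 14.5, 8.5, 5.0, 2.9, 1.7, 1.0, 0.0 m³/s.
ΣQ_DR = 131.8 m³/s.
With Δt = 1 h = 3600 s, V = ΣQ_DR · Δt = 131.8 × 3600 = 4.74 × 10^5 m³.

V ≈ 4.74 × 10^5 m³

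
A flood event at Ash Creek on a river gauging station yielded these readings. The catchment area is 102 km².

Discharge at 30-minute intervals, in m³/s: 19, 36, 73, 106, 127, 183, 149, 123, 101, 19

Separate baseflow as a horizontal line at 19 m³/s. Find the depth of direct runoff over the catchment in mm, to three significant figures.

Direct runoff: 0.0, 17.0, 54.0, 87.0, 108.0, 164.0, 130.0, 104.0, 82.0, 0.0 m³/s; ΣQ_DR = 746.0 m³/s.
V = ΣQ_DR · Δt = 746.0 × 1800 s = 1.343 × 10^6 m³.
Over A = 102 km², depth = V / A = 13.2 mm.

d ≈ 13.2 mm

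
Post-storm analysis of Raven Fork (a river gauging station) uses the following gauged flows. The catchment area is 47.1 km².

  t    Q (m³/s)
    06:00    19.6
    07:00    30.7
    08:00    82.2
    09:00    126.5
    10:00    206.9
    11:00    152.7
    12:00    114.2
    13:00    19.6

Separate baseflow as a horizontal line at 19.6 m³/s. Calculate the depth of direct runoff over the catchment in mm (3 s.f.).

Direct runoff: 0.0, 11.1, 62.6, 106.9, 187.3, 133.1, 94.6, 0.0 m³/s; ΣQ_DR = 595.6 m³/s.
V = ΣQ_DR · Δt = 595.6 × 3600 s = 2.144 × 10^6 m³.
Over A = 47.1 km², depth = V / A = 45.5 mm.

d ≈ 45.5 mm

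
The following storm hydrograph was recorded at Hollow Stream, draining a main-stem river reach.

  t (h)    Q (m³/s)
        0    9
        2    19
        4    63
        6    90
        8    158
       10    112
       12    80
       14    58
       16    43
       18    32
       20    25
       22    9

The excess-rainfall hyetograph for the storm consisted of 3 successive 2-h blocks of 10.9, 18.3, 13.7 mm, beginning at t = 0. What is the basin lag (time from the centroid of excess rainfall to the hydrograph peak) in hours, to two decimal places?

t_L ≈ 4.87 h

Centroid of excess rainfall: t_c = Σ P_i·t̄_i / ΣP_i = 3.1305 h (block centres at 1, 3, 5 h).
Hydrograph peak occurs at t = 8 h, so basin lag t_L = 8 − 3.1305 = 4.87 h.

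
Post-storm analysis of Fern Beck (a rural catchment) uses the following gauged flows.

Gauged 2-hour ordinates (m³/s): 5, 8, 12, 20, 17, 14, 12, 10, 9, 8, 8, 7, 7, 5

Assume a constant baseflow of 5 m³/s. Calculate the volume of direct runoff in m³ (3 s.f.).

Direct-runoff ordinates (Q − Q_b): 0.0, 3.0, 7.0, 15.0, 12.0, 9.0, 7.0, 5.0, 4.0, 3.0, 3.0, 2.0, 2.0, 0.0 m³/s.
ΣQ_DR = 72.00 m³/s.
With Δt = 2 h = 7200 s, V = ΣQ_DR · Δt = 72.00 × 7200 = 5.18 × 10^5 m³.

V ≈ 5.18 × 10^5 m³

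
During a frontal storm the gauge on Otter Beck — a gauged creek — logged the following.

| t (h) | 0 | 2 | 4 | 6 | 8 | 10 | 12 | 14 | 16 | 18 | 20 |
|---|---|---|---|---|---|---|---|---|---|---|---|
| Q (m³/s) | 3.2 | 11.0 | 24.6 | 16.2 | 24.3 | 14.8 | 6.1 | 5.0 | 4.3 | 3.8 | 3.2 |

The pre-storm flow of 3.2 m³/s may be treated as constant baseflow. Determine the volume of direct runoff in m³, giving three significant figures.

V ≈ 5.85 × 10^5 m³

Direct-runoff ordinates (Q − Q_b): 0.0, 7.8, 21.4, 13.0, 21.1, 11.6, 2.9, 1.8, 1.1, 0.6, 0.0 m³/s.
ΣQ_DR = 81.30 m³/s.
With Δt = 2 h = 7200 s, V = ΣQ_DR · Δt = 81.30 × 7200 = 5.85 × 10^5 m³.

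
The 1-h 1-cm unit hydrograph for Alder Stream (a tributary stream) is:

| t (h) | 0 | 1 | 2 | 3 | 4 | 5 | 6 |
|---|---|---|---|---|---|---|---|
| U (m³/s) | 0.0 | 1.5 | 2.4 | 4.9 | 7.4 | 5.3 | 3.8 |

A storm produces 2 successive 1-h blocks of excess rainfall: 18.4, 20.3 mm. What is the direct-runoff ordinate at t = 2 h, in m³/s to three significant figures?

Q ≈ 7.46 m³/s

By discrete convolution, Q_j = Σ (P_i / 10 mm) · U_{j−i}.
At t = 2 h (j=2): Q = (18.4/10)·2.4 + (20.3/10)·1.5 = 7.46 m³/s.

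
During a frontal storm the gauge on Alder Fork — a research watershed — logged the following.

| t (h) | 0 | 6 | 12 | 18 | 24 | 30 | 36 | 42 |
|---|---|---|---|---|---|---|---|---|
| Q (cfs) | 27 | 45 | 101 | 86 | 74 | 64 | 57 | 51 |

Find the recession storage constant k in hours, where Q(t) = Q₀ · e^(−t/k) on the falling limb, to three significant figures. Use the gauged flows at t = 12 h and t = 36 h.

On the falling limb, Q drops from 101 to 57 cfs between t = 12 h and t = 36 h (Δt = 24 h).
k = −Δt / ln(Q₂/Q₁) = −24 / ln(57/101) = 42.0 h.

k ≈ 42.0 h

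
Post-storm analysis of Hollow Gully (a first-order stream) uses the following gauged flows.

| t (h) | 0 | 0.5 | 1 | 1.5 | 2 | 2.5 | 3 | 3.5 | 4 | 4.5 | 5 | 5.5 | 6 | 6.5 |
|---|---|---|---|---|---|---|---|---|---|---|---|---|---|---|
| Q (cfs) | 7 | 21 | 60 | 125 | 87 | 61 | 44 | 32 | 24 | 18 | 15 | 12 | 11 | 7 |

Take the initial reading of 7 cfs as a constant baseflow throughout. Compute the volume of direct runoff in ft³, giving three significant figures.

V ≈ 7.67 × 10^5 ft³

Direct-runoff ordinates (Q − Q_b): 0.0, 14.0, 53.0, 118.0, 80.0, 54.0, 37.0, 25.0, 17.0, 11.0, 8.0, 5.0, 4.0, 0.0 cfs.
ΣQ_DR = 426.0 cfs.
With Δt = 0.5 h = 1800 s, V = ΣQ_DR · Δt = 426.0 × 1800 = 7.67 × 10^5 ft³.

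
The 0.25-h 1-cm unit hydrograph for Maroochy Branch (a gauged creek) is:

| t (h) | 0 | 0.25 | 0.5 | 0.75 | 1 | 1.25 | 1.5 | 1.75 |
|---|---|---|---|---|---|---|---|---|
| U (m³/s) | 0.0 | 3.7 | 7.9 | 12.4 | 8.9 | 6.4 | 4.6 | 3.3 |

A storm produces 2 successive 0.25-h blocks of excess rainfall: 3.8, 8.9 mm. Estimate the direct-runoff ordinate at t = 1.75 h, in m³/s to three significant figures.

Q ≈ 5.35 m³/s

By discrete convolution, Q_j = Σ (P_i / 10 mm) · U_{j−i}.
At t = 1.75 h (j=7): Q = (3.8/10)·3.3 + (8.9/10)·4.6 = 5.35 m³/s.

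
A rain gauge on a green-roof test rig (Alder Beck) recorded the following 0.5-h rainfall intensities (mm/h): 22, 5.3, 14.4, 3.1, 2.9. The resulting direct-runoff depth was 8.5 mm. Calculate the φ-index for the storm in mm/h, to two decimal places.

φ ≈ 9.70 mm/h

Only the 2 blocks with intensity above φ contribute runoff: 22, 14.4 mm/h.
Σ(I−φ)·Δt = d  ⇒  (22+14.4 − 2φ)·0.5 = 8.5
φ = (36.40 − 8.5/0.5) / 2 = 9.70 mm/h.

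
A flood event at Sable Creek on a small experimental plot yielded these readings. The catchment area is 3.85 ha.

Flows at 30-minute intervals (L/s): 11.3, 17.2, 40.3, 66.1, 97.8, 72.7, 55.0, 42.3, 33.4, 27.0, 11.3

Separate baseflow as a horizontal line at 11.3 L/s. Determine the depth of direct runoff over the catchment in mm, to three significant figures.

Direct runoff: 0.0, 5.9, 29.0, 54.8, 86.5, 61.4, 43.7, 31.0, 22.1, 15.7, 0.0 L/s; ΣQ_DR = 350.1 L/s.
V = ΣQ_DR · Δt = 350.1 × 1800 s = 6.302 × 10^5 L.
Over A = 3.85 ha, depth = V / A = 16.4 mm.

d ≈ 16.4 mm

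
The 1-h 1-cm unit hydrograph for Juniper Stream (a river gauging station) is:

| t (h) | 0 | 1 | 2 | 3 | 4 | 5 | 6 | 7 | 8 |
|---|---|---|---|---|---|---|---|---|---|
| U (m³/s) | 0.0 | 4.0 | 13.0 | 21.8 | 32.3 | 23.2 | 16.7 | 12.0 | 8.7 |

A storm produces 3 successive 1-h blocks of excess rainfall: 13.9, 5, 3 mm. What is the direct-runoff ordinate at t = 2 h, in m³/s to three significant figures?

By discrete convolution, Q_j = Σ (P_i / 10 mm) · U_{j−i}.
At t = 2 h (j=2): Q = (13.9/10)·13.0 + (5/10)·4.0 + (3/10)·0.0 = 20.1 m³/s.

Q ≈ 20.1 m³/s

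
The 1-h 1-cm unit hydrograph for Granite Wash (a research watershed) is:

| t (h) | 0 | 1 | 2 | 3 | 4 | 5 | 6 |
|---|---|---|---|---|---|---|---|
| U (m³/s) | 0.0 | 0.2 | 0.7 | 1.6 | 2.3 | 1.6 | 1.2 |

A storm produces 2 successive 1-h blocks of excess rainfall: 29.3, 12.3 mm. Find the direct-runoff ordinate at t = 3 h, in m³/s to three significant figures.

Q ≈ 5.55 m³/s

By discrete convolution, Q_j = Σ (P_i / 10 mm) · U_{j−i}.
At t = 3 h (j=3): Q = (29.3/10)·1.6 + (12.3/10)·0.7 = 5.55 m³/s.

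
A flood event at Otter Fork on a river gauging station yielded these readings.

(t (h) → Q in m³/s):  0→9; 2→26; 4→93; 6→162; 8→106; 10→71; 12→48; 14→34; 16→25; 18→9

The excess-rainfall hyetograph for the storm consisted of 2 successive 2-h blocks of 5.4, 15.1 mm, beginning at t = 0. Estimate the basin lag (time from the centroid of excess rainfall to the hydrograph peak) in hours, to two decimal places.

Centroid of excess rainfall: t_c = Σ P_i·t̄_i / ΣP_i = 2.4732 h (block centres at 1, 3 h).
Hydrograph peak occurs at t = 6 h, so basin lag t_L = 6 − 2.4732 = 3.53 h.

t_L ≈ 3.53 h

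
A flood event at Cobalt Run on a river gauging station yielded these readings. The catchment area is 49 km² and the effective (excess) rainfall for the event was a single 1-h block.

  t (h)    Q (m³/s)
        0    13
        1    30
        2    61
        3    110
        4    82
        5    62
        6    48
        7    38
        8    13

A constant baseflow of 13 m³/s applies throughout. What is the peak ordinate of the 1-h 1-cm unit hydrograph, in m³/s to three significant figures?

U_p ≈ 38.8 m³/s

Direct runoff: 0.0, 17.0, 48.0, 97.0, 69.0, 49.0, 35.0, 25.0, 0.0 m³/s; ΣQ_DR = 340.0 m³/s, peak = 97.0 m³/s.
Runoff depth d = ΣQ_DR·Δt / A = 340.0 × 3600 / (49 km²) = 24.98 mm.
The 1-cm UH is the DRH scaled by (10 mm)/d, so U_p = 97.0 × 10/24.98 = 38.8 m³/s.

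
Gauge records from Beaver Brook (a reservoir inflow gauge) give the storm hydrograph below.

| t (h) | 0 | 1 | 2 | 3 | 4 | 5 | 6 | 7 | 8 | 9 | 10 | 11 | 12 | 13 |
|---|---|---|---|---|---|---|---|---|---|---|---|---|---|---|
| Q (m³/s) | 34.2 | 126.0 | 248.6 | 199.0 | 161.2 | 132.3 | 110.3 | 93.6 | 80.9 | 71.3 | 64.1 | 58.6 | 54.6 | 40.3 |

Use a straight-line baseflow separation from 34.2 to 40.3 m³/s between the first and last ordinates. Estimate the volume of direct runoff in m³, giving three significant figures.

Direct-runoff ordinates (Q − Q_b): 0.00, 91.33, 213.46, 163.39, 125.12, 95.75, 73.28, 56.12, 42.95, 32.88, 25.21, 19.24, 14.77, 0.00 m³/s.
ΣQ_DR = 953.5 m³/s.
With Δt = 1 h = 3600 s, V = ΣQ_DR · Δt = 953.5 × 3600 = 3.43 × 10^6 m³.

V ≈ 3.43 × 10^6 m³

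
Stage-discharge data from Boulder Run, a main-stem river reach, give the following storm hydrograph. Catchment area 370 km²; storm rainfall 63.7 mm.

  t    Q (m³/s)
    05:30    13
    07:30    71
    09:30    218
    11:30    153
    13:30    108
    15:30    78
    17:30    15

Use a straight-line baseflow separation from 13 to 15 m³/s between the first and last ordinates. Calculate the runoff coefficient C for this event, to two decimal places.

ΣQ_DR = 558.0 m³/s; V = ΣQ_DR·Δt = 4.018 × 10^6 m³.
Runoff depth d = V / A = 10.86 mm.
C = d / P = 10.86 / 63.7 = 0.17.

C ≈ 0.17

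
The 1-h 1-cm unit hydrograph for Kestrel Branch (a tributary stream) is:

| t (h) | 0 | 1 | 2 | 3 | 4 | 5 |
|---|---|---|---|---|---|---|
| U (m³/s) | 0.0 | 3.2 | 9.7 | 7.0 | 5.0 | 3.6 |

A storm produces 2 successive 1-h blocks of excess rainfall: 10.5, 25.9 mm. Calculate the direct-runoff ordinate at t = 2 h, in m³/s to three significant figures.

Q ≈ 18.5 m³/s

By discrete convolution, Q_j = Σ (P_i / 10 mm) · U_{j−i}.
At t = 2 h (j=2): Q = (10.5/10)·9.7 + (25.9/10)·3.2 = 18.5 m³/s.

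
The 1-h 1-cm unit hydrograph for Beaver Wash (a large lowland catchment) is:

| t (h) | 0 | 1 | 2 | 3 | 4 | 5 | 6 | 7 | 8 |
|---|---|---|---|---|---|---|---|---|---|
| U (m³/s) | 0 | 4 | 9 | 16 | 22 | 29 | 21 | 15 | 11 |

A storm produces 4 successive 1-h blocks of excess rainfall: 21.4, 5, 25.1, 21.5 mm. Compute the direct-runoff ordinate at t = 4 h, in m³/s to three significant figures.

Q ≈ 86.3 m³/s

By discrete convolution, Q_j = Σ (P_i / 10 mm) · U_{j−i}.
At t = 4 h (j=4): Q = (21.4/10)·22 + (5/10)·16 + (25.1/10)·9 + (21.5/10)·4 = 86.3 m³/s.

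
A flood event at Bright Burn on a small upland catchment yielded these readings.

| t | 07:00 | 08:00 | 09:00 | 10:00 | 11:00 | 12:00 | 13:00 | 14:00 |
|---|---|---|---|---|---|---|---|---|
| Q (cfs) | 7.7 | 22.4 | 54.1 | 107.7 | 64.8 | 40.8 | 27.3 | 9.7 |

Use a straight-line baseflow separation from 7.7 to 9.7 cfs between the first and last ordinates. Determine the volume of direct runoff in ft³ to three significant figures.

Direct-runoff ordinates (Q − Q_b): 0.00, 14.41, 45.83, 99.14, 55.96, 31.67, 17.89, 0.00 cfs.
ΣQ_DR = 264.9 cfs.
With Δt = 1 h = 3600 s, V = ΣQ_DR · Δt = 264.9 × 3600 = 9.54 × 10^5 ft³.

V ≈ 9.54 × 10^5 ft³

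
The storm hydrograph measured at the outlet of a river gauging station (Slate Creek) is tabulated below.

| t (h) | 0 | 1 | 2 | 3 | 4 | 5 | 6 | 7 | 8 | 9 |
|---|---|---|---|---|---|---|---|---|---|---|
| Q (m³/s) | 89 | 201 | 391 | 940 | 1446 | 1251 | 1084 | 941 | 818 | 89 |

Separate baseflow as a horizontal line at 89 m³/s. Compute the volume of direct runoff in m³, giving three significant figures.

V ≈ 2.29 × 10^7 m³

Direct-runoff ordinates (Q − Q_b): 0.0, 112.0, 302.0, 851.0, 1357.0, 1162.0, 995.0, 852.0, 729.0, 0.0 m³/s.
ΣQ_DR = 6360 m³/s.
With Δt = 1 h = 3600 s, V = ΣQ_DR · Δt = 6360 × 3600 = 2.29 × 10^7 m³.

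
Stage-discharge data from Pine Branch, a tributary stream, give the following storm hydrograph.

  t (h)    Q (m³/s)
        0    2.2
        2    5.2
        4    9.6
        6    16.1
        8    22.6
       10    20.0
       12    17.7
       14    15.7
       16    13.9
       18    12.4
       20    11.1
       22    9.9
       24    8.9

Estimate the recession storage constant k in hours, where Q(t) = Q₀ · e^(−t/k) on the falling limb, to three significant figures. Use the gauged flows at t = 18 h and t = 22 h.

k ≈ 17.8 h

On the falling limb, Q drops from 12.4 to 9.9 m³/s between t = 18 h and t = 22 h (Δt = 4 h).
k = −Δt / ln(Q₂/Q₁) = −4 / ln(9.9/12.4) = 17.8 h.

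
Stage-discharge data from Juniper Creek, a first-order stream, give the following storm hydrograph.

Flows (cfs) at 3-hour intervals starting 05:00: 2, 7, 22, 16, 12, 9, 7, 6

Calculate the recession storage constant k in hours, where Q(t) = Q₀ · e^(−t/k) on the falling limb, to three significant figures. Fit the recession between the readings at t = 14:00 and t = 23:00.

On the falling limb, Q drops from 16 to 7 cfs between t = 14:00 and t = 23:00 (Δt = 9 h).
k = −Δt / ln(Q₂/Q₁) = −9 / ln(7/16) = 10.9 h.

k ≈ 10.9 h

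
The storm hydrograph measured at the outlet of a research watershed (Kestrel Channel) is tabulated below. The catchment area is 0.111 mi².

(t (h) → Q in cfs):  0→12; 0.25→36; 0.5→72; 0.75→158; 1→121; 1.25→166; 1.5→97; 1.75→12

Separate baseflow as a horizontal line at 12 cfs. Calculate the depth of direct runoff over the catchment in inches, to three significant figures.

Direct runoff: 0.0, 24.0, 60.0, 146.0, 109.0, 154.0, 85.0, 0.0 cfs; ΣQ_DR = 578.0 cfs.
V = ΣQ_DR · Δt = 578.0 × 900 s = 5.202 × 10^5 ft³.
Over A = 0.111 mi², depth = V / A = 2.02 in.

d ≈ 2.02 in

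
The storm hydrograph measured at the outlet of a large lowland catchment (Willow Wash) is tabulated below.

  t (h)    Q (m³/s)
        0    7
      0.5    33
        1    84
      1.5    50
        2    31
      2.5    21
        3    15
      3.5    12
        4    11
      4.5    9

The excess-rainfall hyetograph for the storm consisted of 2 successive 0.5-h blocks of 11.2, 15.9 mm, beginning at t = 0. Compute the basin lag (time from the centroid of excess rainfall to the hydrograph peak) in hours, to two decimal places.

t_L ≈ 0.46 h

Centroid of excess rainfall: t_c = Σ P_i·t̄_i / ΣP_i = 0.5434 h (block centres at 0.25, 0.75 h).
Hydrograph peak occurs at t = 1 h, so basin lag t_L = 1 − 0.5434 = 0.46 h.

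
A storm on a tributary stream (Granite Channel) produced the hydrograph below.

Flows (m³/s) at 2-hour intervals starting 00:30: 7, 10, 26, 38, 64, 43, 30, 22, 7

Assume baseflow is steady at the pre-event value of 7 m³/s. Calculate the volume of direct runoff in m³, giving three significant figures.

V ≈ 1.32 × 10^6 m³

Direct-runoff ordinates (Q − Q_b): 0.0, 3.0, 19.0, 31.0, 57.0, 36.0, 23.0, 15.0, 0.0 m³/s.
ΣQ_DR = 184.0 m³/s.
With Δt = 2 h = 7200 s, V = ΣQ_DR · Δt = 184.0 × 7200 = 1.32 × 10^6 m³.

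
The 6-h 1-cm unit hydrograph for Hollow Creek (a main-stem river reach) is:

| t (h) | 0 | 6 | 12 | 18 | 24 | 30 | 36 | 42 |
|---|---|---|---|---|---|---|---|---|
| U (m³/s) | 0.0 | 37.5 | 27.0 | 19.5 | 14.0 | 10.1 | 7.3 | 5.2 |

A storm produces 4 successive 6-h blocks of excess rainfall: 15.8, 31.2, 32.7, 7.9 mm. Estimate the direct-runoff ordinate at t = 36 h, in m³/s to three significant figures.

By discrete convolution, Q_j = Σ (P_i / 10 mm) · U_{j−i}.
At t = 36 h (j=6): Q = (15.8/10)·7.3 + (31.2/10)·10.1 + (32.7/10)·14.0 + (7.9/10)·19.5 = 104 m³/s.

Q ≈ 104 m³/s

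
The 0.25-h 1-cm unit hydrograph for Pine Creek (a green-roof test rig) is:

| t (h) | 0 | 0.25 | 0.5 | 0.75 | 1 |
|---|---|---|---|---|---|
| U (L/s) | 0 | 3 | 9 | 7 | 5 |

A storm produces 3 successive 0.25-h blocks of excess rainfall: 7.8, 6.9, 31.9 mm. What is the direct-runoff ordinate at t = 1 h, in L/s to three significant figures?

By discrete convolution, Q_j = Σ (P_i / 10 mm) · U_{j−i}.
At t = 1 h (j=4): Q = (7.8/10)·5 + (6.9/10)·7 + (31.9/10)·9 = 37.4 L/s.

Q ≈ 37.4 L/s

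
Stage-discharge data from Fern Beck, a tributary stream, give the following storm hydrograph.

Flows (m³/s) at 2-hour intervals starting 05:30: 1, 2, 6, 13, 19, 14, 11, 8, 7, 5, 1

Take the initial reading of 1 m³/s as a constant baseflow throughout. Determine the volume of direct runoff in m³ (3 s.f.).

Direct-runoff ordinates (Q − Q_b): 0.0, 1.0, 5.0, 12.0, 18.0, 13.0, 10.0, 7.0, 6.0, 4.0, 0.0 m³/s.
ΣQ_DR = 76.00 m³/s.
With Δt = 2 h = 7200 s, V = ΣQ_DR · Δt = 76.00 × 7200 = 5.47 × 10^5 m³.

V ≈ 5.47 × 10^5 m³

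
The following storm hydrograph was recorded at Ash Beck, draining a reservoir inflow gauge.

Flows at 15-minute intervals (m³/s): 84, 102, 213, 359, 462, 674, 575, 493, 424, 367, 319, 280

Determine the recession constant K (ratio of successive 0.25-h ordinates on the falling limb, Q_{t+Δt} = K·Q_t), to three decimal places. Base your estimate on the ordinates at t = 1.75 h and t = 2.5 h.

K ≈ 0.865

Using the recession-limb readings at t = 1.75 h and t = 2.5 h: Q falls from 493 to 319 m³/s over 3 intervals.
K = (Q₂/Q₁)^(1/3) = (319/493)^(1/3) = 0.865.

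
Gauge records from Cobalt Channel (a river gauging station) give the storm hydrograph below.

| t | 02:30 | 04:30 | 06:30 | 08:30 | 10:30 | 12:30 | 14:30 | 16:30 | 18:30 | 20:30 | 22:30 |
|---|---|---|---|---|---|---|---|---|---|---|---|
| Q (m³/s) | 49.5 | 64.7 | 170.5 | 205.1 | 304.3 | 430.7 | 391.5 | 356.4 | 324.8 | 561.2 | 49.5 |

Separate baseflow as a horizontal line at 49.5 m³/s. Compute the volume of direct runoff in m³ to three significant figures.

V ≈ 1.70 × 10^7 m³

Direct-runoff ordinates (Q − Q_b): 0.0, 15.2, 121.0, 155.6, 254.8, 381.2, 342.0, 306.9, 275.3, 511.7, 0.0 m³/s.
ΣQ_DR = 2364 m³/s.
With Δt = 2 h = 7200 s, V = ΣQ_DR · Δt = 2364 × 7200 = 1.70 × 10^7 m³.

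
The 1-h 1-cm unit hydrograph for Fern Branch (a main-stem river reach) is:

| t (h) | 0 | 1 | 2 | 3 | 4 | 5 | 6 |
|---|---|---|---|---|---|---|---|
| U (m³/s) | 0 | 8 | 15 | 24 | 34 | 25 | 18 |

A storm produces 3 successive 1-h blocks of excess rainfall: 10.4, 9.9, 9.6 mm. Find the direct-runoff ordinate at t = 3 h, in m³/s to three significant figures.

By discrete convolution, Q_j = Σ (P_i / 10 mm) · U_{j−i}.
At t = 3 h (j=3): Q = (10.4/10)·24 + (9.9/10)·15 + (9.6/10)·8 = 47.5 m³/s.

Q ≈ 47.5 m³/s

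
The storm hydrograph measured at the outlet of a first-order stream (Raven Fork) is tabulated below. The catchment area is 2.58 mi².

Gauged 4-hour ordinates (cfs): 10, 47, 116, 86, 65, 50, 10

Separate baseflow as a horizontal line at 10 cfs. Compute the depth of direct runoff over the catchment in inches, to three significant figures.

Direct runoff: 0.0, 37.0, 106.0, 76.0, 55.0, 40.0, 0.0 cfs; ΣQ_DR = 314.0 cfs.
V = ΣQ_DR · Δt = 314.0 × 14400 s = 4.522 × 10^6 ft³.
Over A = 2.58 mi², depth = V / A = 0.754 in.

d ≈ 0.754 in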